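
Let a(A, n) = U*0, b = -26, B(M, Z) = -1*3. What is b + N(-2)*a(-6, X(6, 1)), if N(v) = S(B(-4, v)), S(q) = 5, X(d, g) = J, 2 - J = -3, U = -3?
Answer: -26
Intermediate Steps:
J = 5 (J = 2 - 1*(-3) = 2 + 3 = 5)
B(M, Z) = -3
X(d, g) = 5
N(v) = 5
a(A, n) = 0 (a(A, n) = -3*0 = 0)
b + N(-2)*a(-6, X(6, 1)) = -26 + 5*0 = -26 + 0 = -26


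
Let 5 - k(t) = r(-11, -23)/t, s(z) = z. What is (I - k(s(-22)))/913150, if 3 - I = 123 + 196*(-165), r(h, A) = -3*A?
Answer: 708661/20089300 ≈ 0.035276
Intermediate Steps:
I = 32220 (I = 3 - (123 + 196*(-165)) = 3 - (123 - 32340) = 3 - 1*(-32217) = 3 + 32217 = 32220)
k(t) = 5 - 69/t (k(t) = 5 - (-3*(-23))/t = 5 - 69/t)
(I - k(s(-22)))/913150 = (32220 - (5 - 69/(-22)))/913150 = (32220 - (5 - 69*(-1/22)))*(1/913150) = (32220 - (5 + 69/22))*(1/913150) = (32220 - 1*179/22)*(1/913150) = (32220 - 179/22)*(1/913150) = (708661/22)*(1/913150) = 708661/20089300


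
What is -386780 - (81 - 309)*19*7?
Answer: -356456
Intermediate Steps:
-386780 - (81 - 309)*19*7 = -386780 - (-228)*133 = -386780 - 1*(-30324) = -386780 + 30324 = -356456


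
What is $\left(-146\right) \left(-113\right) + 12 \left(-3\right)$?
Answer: $16462$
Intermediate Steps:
$\left(-146\right) \left(-113\right) + 12 \left(-3\right) = 16498 - 36 = 16462$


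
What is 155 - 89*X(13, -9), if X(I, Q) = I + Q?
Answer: -201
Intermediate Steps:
155 - 89*X(13, -9) = 155 - 89*(13 - 9) = 155 - 89*4 = 155 - 356 = -201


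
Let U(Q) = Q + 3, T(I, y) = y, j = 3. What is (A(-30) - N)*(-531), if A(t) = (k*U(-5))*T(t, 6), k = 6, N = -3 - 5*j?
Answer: 28674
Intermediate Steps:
N = -18 (N = -3 - 5*3 = -3 - 15 = -18)
U(Q) = 3 + Q
A(t) = -72 (A(t) = (6*(3 - 5))*6 = (6*(-2))*6 = -12*6 = -72)
(A(-30) - N)*(-531) = (-72 - 1*(-18))*(-531) = (-72 + 18)*(-531) = -54*(-531) = 28674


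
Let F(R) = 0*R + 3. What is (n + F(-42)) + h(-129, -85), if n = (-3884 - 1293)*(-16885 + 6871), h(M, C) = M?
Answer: 51842352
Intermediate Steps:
F(R) = 3 (F(R) = 0 + 3 = 3)
n = 51842478 (n = -5177*(-10014) = 51842478)
(n + F(-42)) + h(-129, -85) = (51842478 + 3) - 129 = 51842481 - 129 = 51842352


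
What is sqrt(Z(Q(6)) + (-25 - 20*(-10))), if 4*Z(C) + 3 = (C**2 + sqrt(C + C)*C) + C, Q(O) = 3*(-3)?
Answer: sqrt(769 - 27*I*sqrt(2))/2 ≈ 13.87 - 0.34413*I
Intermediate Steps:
Q(O) = -9
Z(C) = -3/4 + C/4 + C**2/4 + sqrt(2)*C**(3/2)/4 (Z(C) = -3/4 + ((C**2 + sqrt(C + C)*C) + C)/4 = -3/4 + ((C**2 + sqrt(2*C)*C) + C)/4 = -3/4 + ((C**2 + (sqrt(2)*sqrt(C))*C) + C)/4 = -3/4 + ((C**2 + sqrt(2)*C**(3/2)) + C)/4 = -3/4 + (C + C**2 + sqrt(2)*C**(3/2))/4 = -3/4 + (C/4 + C**2/4 + sqrt(2)*C**(3/2)/4) = -3/4 + C/4 + C**2/4 + sqrt(2)*C**(3/2)/4)
sqrt(Z(Q(6)) + (-25 - 20*(-10))) = sqrt((-3/4 + (1/4)*(-9) + (1/4)*(-9)**2 + sqrt(2)*(-9)**(3/2)/4) + (-25 - 20*(-10))) = sqrt((-3/4 - 9/4 + (1/4)*81 + sqrt(2)*(-27*I)/4) + (-25 + 200)) = sqrt((-3/4 - 9/4 + 81/4 - 27*I*sqrt(2)/4) + 175) = sqrt((69/4 - 27*I*sqrt(2)/4) + 175) = sqrt(769/4 - 27*I*sqrt(2)/4)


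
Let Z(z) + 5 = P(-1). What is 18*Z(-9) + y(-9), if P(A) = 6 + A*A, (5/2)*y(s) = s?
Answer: 162/5 ≈ 32.400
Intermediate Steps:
y(s) = 2*s/5
P(A) = 6 + A²
Z(z) = 2 (Z(z) = -5 + (6 + (-1)²) = -5 + (6 + 1) = -5 + 7 = 2)
18*Z(-9) + y(-9) = 18*2 + (⅖)*(-9) = 36 - 18/5 = 162/5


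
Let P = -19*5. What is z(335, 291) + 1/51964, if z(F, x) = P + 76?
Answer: -987315/51964 ≈ -19.000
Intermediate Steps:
P = -95
z(F, x) = -19 (z(F, x) = -95 + 76 = -19)
z(335, 291) + 1/51964 = -19 + 1/51964 = -987315/51964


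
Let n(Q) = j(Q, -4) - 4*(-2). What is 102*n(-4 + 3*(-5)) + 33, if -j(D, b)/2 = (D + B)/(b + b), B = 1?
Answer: 390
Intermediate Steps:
j(D, b) = -(1 + D)/b (j(D, b) = -2*(D + 1)/(b + b) = -2*(1 + D)/(2*b) = -2*(1 + D)*1/(2*b) = -(1 + D)/b)
n(Q) = 33/4 + Q/4 (n(Q) = (-1 - Q)/(-4) - 4*(-2) = -(-1 - Q)/4 + 8 = (¼ + Q/4) + 8 = 33/4 + Q/4)
102*n(-4 + 3*(-5)) + 33 = 102*(33/4 + (-4 + 3*(-5))/4) + 33 = 102*(33/4 + (-4 - 15)/4) + 33 = 102*(33/4 + (¼)*(-19)) + 33 = 102*(33/4 - 19/4) + 33 = 102*(7/2) + 33 = 357 + 33 = 390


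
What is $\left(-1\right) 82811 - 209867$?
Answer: $-292678$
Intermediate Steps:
$\left(-1\right) 82811 - 209867 = -82811 - 209867 = -292678$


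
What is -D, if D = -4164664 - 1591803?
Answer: 5756467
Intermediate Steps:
D = -5756467
-D = -1*(-5756467) = 5756467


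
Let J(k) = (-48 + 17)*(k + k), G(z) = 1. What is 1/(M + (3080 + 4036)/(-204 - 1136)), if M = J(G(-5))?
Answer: -335/22549 ≈ -0.014857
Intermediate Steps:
J(k) = -62*k
M = -62 (M = -62*1 = -62)
1/(M + (3080 + 4036)/(-204 - 1136)) = 1/(-62 + (3080 + 4036)/(-204 - 1136)) = 1/(-62 + 7116/(-1340)) = 1/(-62 + 7116*(-1/1340)) = 1/(-62 - 1779/335) = 1/(-22549/335) = -335/22549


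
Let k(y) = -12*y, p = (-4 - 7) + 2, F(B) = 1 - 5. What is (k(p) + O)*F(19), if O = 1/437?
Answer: -188788/437 ≈ -432.01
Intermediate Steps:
F(B) = -4
O = 1/437 ≈ 0.0022883
p = -9 (p = -11 + 2 = -9)
(k(p) + O)*F(19) = (-12*(-9) + 1/437)*(-4) = (108 + 1/437)*(-4) = (47197/437)*(-4) = -188788/437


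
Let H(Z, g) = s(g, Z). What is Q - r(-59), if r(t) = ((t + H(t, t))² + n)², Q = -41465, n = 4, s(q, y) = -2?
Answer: -13917090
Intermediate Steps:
H(Z, g) = -2
r(t) = (4 + (-2 + t)²)² (r(t) = ((t - 2)² + 4)² = ((-2 + t)² + 4)² = (4 + (-2 + t)²)²)
Q - r(-59) = -41465 - (4 + (-2 - 59)²)² = -41465 - (4 + (-61)²)² = -41465 - (4 + 3721)² = -41465 - 1*3725² = -41465 - 1*13875625 = -41465 - 13875625 = -13917090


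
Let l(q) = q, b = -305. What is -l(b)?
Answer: 305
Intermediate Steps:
-l(b) = -1*(-305) = 305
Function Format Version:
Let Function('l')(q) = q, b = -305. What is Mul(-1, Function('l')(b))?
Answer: 305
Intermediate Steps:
Mul(-1, Function('l')(b)) = Mul(-1, -305) = 305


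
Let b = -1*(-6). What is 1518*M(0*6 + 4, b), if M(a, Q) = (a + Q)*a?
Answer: 60720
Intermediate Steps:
b = 6
M(a, Q) = a*(Q + a) (M(a, Q) = (Q + a)*a = a*(Q + a))
1518*M(0*6 + 4, b) = 1518*((0*6 + 4)*(6 + (0*6 + 4))) = 1518*((0 + 4)*(6 + (0 + 4))) = 1518*(4*(6 + 4)) = 1518*(4*10) = 1518*40 = 60720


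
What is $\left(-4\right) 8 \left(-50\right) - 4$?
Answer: $1596$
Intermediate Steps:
$\left(-4\right) 8 \left(-50\right) - 4 = \left(-32\right) \left(-50\right) - 4 = 1600 - 4 = 1596$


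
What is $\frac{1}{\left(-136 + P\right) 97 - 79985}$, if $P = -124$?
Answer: $- \frac{1}{105205} \approx -9.5053 \cdot 10^{-6}$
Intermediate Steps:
$\frac{1}{\left(-136 + P\right) 97 - 79985} = \frac{1}{\left(-136 - 124\right) 97 - 79985} = \frac{1}{\left(-260\right) 97 - 79985} = \frac{1}{-25220 - 79985} = \frac{1}{-105205} = - \frac{1}{105205}$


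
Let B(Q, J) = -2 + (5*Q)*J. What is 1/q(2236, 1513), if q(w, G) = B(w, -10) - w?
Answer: -1/114038 ≈ -8.7690e-6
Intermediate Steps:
B(Q, J) = -2 + 5*J*Q
q(w, G) = -2 - 51*w (q(w, G) = (-2 + 5*(-10)*w) - w = (-2 - 50*w) - w = -2 - 51*w)
1/q(2236, 1513) = 1/(-2 - 51*2236) = 1/(-2 - 114036) = 1/(-114038) = -1/114038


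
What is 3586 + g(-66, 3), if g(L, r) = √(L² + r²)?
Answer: 3586 + 3*√485 ≈ 3652.1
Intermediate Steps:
3586 + g(-66, 3) = 3586 + √((-66)² + 3²) = 3586 + √(4356 + 9) = 3586 + √4365 = 3586 + 3*√485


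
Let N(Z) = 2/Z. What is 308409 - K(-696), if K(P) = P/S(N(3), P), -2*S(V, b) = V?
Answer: 306321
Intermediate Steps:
S(V, b) = -V/2
K(P) = -3*P (K(P) = P/((-1/3)) = P/((-½*⅔)) = P/(-⅓) = P*(-3) = -3*P)
308409 - K(-696) = 308409 - (-3)*(-696) = 308409 - 1*2088 = 308409 - 2088 = 306321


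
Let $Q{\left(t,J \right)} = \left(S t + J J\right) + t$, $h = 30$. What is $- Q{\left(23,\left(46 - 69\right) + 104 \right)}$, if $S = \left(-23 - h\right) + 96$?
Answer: $-7573$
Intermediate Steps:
$S = 43$ ($S = \left(-23 - 30\right) + 96 = -53 + 96 = 43$)
$Q{\left(t,J \right)} = J^{2} + 44 t$ ($Q{\left(t,J \right)} = \left(43 t + J J\right) + t = \left(43 t + J^{2}\right) + t = \left(J^{2} + 43 t\right) + t = J^{2} + 44 t$)
$- Q{\left(23,\left(46 - 69\right) + 104 \right)} = - (\left(\left(46 - 69\right) + 104\right)^{2} + 44 \cdot 23) = - (\left(-23 + 104\right)^{2} + 1012) = - (81^{2} + 1012) = - (6561 + 1012) = \left(-1\right) 7573 = -7573$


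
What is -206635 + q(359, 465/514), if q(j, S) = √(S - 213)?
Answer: -206635 + 3*I*√6226082/514 ≈ -2.0664e+5 + 14.563*I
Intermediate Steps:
q(j, S) = √(-213 + S)
-206635 + q(359, 465/514) = -206635 + √(-213 + 465/514) = -206635 + √(-109017/514) = -206635 + 3*I*√6226082/514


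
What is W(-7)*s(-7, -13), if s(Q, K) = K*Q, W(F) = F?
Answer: -637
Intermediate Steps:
W(-7)*s(-7, -13) = -(-91)*(-7) = -7*91 = -637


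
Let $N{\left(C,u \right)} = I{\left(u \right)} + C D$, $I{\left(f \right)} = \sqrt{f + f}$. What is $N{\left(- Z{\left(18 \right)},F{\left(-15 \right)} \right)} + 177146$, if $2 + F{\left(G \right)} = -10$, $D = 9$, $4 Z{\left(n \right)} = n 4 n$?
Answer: $174230 + 2 i \sqrt{6} \approx 1.7423 \cdot 10^{5} + 4.899 i$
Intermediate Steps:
$Z{\left(n \right)} = n^{2}$ ($Z{\left(n \right)} = \frac{n 4 n}{4} = \frac{4 n^{2}}{4} = n^{2}$)
$I{\left(f \right)} = \sqrt{2} \sqrt{f}$ ($I{\left(f \right)} = \sqrt{2 f} = \sqrt{2} \sqrt{f}$)
$F{\left(G \right)} = -12$ ($F{\left(G \right)} = -2 - 10 = -12$)
$N{\left(C,u \right)} = 9 C + \sqrt{2} \sqrt{u}$ ($N{\left(C,u \right)} = \sqrt{2} \sqrt{u} + C 9 = \sqrt{2} \sqrt{u} + 9 C = 9 C + \sqrt{2} \sqrt{u}$)
$N{\left(- Z{\left(18 \right)},F{\left(-15 \right)} \right)} + 177146 = \left(9 \left(- 18^{2}\right) + \sqrt{2} \sqrt{-12}\right) + 177146 = \left(9 \left(\left(-1\right) 324\right) + \sqrt{2} \cdot 2 i \sqrt{3}\right) + 177146 = \left(9 \left(-324\right) + 2 i \sqrt{6}\right) + 177146 = \left(-2916 + 2 i \sqrt{6}\right) + 177146 = 174230 + 2 i \sqrt{6}$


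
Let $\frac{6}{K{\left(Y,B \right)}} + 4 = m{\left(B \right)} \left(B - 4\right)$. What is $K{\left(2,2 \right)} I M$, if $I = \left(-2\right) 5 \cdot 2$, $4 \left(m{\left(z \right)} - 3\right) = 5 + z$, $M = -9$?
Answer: $-80$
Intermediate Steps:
$m{\left(z \right)} = \frac{17}{4} + \frac{z}{4}$ ($m{\left(z \right)} = 3 + \frac{5 + z}{4} = 3 + \left(\frac{5}{4} + \frac{z}{4}\right) = \frac{17}{4} + \frac{z}{4}$)
$K{\left(Y,B \right)} = \frac{6}{-4 + \left(-4 + B\right) \left(\frac{17}{4} + \frac{B}{4}\right)}$ ($K{\left(Y,B \right)} = \frac{6}{-4 + \left(\frac{17}{4} + \frac{B}{4}\right) \left(B - 4\right)} = \frac{6}{-4 + \left(\frac{17}{4} + \frac{B}{4}\right) \left(-4 + B\right)} = \frac{6}{-4 + \left(-4 + B\right) \left(\frac{17}{4} + \frac{B}{4}\right)}$)
$I = -20$ ($I = \left(-10\right) 2 = -20$)
$K{\left(2,2 \right)} I M = \frac{24}{-84 + 2^{2} + 13 \cdot 2} \left(-20\right) \left(-9\right) = \frac{24}{-84 + 4 + 26} \left(-20\right) \left(-9\right) = \frac{24}{-54} \left(-20\right) \left(-9\right) = 24 \left(- \frac{1}{54}\right) \left(-20\right) \left(-9\right) = \left(- \frac{4}{9}\right) \left(-20\right) \left(-9\right) = \frac{80}{9} \left(-9\right) = -80$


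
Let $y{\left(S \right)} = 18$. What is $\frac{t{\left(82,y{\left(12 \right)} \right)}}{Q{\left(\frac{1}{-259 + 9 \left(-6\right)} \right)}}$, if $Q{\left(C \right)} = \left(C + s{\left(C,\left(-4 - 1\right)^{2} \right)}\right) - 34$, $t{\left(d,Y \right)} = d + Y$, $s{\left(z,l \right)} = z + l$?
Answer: $- \frac{31300}{2819} \approx -11.103$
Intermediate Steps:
$s{\left(z,l \right)} = l + z$
$t{\left(d,Y \right)} = Y + d$
$Q{\left(C \right)} = -9 + 2 C$ ($Q{\left(C \right)} = \left(C + \left(\left(-4 - 1\right)^{2} + C\right)\right) - 34 = \left(C + \left(\left(-5\right)^{2} + C\right)\right) - 34 = \left(C + \left(25 + C\right)\right) - 34 = \left(25 + 2 C\right) - 34 = -9 + 2 C$)
$\frac{t{\left(82,y{\left(12 \right)} \right)}}{Q{\left(\frac{1}{-259 + 9 \left(-6\right)} \right)}} = \frac{18 + 82}{-9 + \frac{2}{-259 + 9 \left(-6\right)}} = \frac{100}{-9 + \frac{2}{-259 - 54}} = \frac{100}{-9 + \frac{2}{-313}} = \frac{100}{-9 + 2 \left(- \frac{1}{313}\right)} = \frac{100}{-9 - \frac{2}{313}} = \frac{100}{- \frac{2819}{313}} = 100 \left(- \frac{313}{2819}\right) = - \frac{31300}{2819}$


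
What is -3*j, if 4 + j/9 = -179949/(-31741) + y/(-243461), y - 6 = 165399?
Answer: -206540846460/7727695601 ≈ -26.727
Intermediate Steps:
y = 165405 (y = 6 + 165399 = 165405)
j = 68846948820/7727695601 (j = -36 + 9*(-179949/(-31741) + 165405/(-243461)) = -36 + 9*(-179949*(-1/31741) + 165405*(-1/243461)) = -36 + 9*(179949/31741 - 165405/243461) = -36 + 9*(38560443384/7727695601) = -36 + 347043990456/7727695601 = 68846948820/7727695601 ≈ 8.9091)
-3*j = -3*68846948820/7727695601 = -206540846460/7727695601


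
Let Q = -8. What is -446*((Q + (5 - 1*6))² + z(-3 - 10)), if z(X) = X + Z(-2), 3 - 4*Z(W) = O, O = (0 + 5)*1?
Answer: -30105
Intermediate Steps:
O = 5 (O = 5*1 = 5)
Z(W) = -½ (Z(W) = ¾ - ¼*5 = ¾ - 5/4 = -½)
z(X) = -½ + X (z(X) = X - ½ = -½ + X)
-446*((Q + (5 - 1*6))² + z(-3 - 10)) = -446*((-8 + (5 - 1*6))² + (-½ + (-3 - 10))) = -446*((-8 + (5 - 6))² + (-½ - 13)) = -446*((-8 - 1)² - 27/2) = -446*((-9)² - 27/2) = -446*(81 - 27/2) = -446*135/2 = -30105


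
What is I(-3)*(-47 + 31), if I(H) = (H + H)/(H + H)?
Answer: -16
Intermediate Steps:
I(H) = 1 (I(H) = (2*H)/((2*H)) = (2*H)*(1/(2*H)) = 1)
I(-3)*(-47 + 31) = 1*(-47 + 31) = 1*(-16) = -16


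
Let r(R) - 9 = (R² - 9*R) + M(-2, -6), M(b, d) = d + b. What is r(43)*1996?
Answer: 2920148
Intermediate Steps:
M(b, d) = b + d
r(R) = 1 + R² - 9*R (r(R) = 9 + ((R² - 9*R) + (-2 - 6)) = 9 + ((R² - 9*R) - 8) = 9 + (-8 + R² - 9*R) = 1 + R² - 9*R)
r(43)*1996 = (1 + 43² - 9*43)*1996 = (1 + 1849 - 387)*1996 = 1463*1996 = 2920148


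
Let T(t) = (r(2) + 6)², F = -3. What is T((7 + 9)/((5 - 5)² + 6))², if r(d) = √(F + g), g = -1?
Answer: 448 + 1536*I ≈ 448.0 + 1536.0*I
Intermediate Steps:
r(d) = 2*I (r(d) = √(-3 - 1) = √(-4) = 2*I)
T(t) = (6 + 2*I)² (T(t) = (2*I + 6)² = (6 + 2*I)²)
T((7 + 9)/((5 - 5)² + 6))² = (32 + 24*I)²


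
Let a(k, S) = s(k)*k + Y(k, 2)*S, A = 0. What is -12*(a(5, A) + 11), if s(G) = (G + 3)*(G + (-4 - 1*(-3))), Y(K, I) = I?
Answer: -2052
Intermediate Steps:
s(G) = (-1 + G)*(3 + G) (s(G) = (3 + G)*(G + (-4 + 3)) = (3 + G)*(G - 1) = (3 + G)*(-1 + G) = (-1 + G)*(3 + G))
a(k, S) = 2*S + k*(-3 + k² + 2*k) (a(k, S) = (-3 + k² + 2*k)*k + 2*S = k*(-3 + k² + 2*k) + 2*S = 2*S + k*(-3 + k² + 2*k))
-12*(a(5, A) + 11) = -12*((2*0 + 5*(-3 + 5² + 2*5)) + 11) = -12*((0 + 5*(-3 + 25 + 10)) + 11) = -12*((0 + 5*32) + 11) = -12*((0 + 160) + 11) = -12*(160 + 11) = -12*171 = -2052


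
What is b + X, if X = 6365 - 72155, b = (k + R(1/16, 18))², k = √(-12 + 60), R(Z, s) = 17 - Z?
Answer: -16756511/256 + 271*√3/2 ≈ -65220.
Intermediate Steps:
k = 4*√3 (k = √48 = 4*√3 ≈ 6.9282)
b = (271/16 + 4*√3)² (b = (4*√3 + (17 - 1/16))² = (4*√3 + 271/16)² = (271/16 + 4*√3)² ≈ 569.57)
X = -65790
b + X = (85729/256 + 271*√3/2) - 65790 = -16756511/256 + 271*√3/2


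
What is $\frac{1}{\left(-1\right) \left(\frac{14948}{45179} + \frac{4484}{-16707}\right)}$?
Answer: $- \frac{754805553}{47153600} \approx -16.007$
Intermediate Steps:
$\frac{1}{\left(-1\right) \left(\frac{14948}{45179} + \frac{4484}{-16707}\right)} = \frac{1}{\left(-1\right) \left(14948 \cdot \frac{1}{45179} + 4484 \left(- \frac{1}{16707}\right)\right)} = \frac{1}{\left(-1\right) \left(\frac{14948}{45179} - \frac{4484}{16707}\right)} = \frac{1}{\left(-1\right) \frac{47153600}{754805553}} = \frac{1}{- \frac{47153600}{754805553}} = - \frac{754805553}{47153600}$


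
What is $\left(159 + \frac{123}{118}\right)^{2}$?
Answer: $\frac{356643225}{13924} \approx 25614.0$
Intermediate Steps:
$\left(159 + \frac{123}{118}\right)^{2} = \left(\frac{18885}{118}\right)^{2} = \frac{356643225}{13924}$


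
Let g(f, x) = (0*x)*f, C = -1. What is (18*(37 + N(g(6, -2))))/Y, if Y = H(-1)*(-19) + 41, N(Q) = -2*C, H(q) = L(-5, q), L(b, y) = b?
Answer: 351/68 ≈ 5.1618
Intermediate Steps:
H(q) = -5
g(f, x) = 0 (g(f, x) = 0*f = 0)
N(Q) = 2 (N(Q) = -2*(-1) = 2)
Y = 136 (Y = -5*(-19) + 41 = 95 + 41 = 136)
(18*(37 + N(g(6, -2))))/Y = (18*(37 + 2))/136 = (18*39)*(1/136) = 702*(1/136) = 351/68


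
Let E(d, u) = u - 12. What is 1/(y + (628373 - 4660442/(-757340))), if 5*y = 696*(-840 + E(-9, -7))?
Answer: 75734/38533940391 ≈ 1.9654e-6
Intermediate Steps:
E(d, u) = -12 + u
y = -597864/5 (y = (696*(-840 + (-12 - 7)))/5 = (696*(-840 - 19))/5 = (696*(-859))/5 = (⅕)*(-597864) = -597864/5 ≈ -1.1957e+5)
1/(y + (628373 - 4660442/(-757340))) = 1/(-597864/5 + (628373 - 4660442/(-757340))) = 1/(-597864/5 + (628373 - 4660442*(-1/757340))) = 1/(-597864/5 + (628373 + 2330221/378670)) = 1/(-597864/5 + 237948334131/378670) = 1/(38533940391/75734) = 75734/38533940391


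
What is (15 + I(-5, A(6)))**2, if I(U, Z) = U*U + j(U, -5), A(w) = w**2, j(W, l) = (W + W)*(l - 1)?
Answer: 10000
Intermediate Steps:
j(W, l) = 2*W*(-1 + l) (j(W, l) = (2*W)*(-1 + l) = 2*W*(-1 + l))
I(U, Z) = U**2 - 12*U (I(U, Z) = U*U + 2*U*(-1 - 5) = U**2 + 2*U*(-6) = U**2 - 12*U)
(15 + I(-5, A(6)))**2 = (15 - 5*(-12 - 5))**2 = (15 - 5*(-17))**2 = (15 + 85)**2 = 100**2 = 10000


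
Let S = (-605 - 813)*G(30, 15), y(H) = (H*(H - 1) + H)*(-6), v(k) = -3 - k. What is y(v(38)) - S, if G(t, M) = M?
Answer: 11184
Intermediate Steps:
y(H) = -6*H - 6*H*(-1 + H) (y(H) = (H*(-1 + H) + H)*(-6) = (H + H*(-1 + H))*(-6) = -6*H - 6*H*(-1 + H))
S = -21270 (S = (-605 - 813)*15 = -1418*15 = -21270)
y(v(38)) - S = -6*(-3 - 1*38)**2 - 1*(-21270) = -6*(-3 - 38)**2 + 21270 = -6*(-41)**2 + 21270 = -6*1681 + 21270 = -10086 + 21270 = 11184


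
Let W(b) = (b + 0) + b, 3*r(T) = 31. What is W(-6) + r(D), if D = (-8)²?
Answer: -5/3 ≈ -1.6667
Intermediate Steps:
D = 64
r(T) = 31/3 (r(T) = (⅓)*31 = 31/3)
W(b) = 2*b (W(b) = b + b = 2*b)
W(-6) + r(D) = 2*(-6) + 31/3 = -12 + 31/3 = -5/3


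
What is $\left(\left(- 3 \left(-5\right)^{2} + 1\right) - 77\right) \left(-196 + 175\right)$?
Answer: $3171$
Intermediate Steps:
$\left(\left(- 3 \left(-5\right)^{2} + 1\right) - 77\right) \left(-196 + 175\right) = \left(\left(\left(-3\right) 25 + 1\right) - 77\right) \left(-21\right) = \left(\left(-75 + 1\right) - 77\right) \left(-21\right) = \left(-74 - 77\right) \left(-21\right) = \left(-151\right) \left(-21\right) = 3171$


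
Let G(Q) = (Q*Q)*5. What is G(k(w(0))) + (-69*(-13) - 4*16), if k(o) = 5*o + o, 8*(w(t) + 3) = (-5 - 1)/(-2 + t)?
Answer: 33173/16 ≈ 2073.3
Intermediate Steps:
w(t) = -3 - 3/(4*(-2 + t)) (w(t) = -3 + ((-5 - 1)/(-2 + t))/8 = -3 + (-6/(-2 + t))/8 = -3 - 3/(4*(-2 + t)))
k(o) = 6*o
G(Q) = 5*Q**2 (G(Q) = Q**2*5 = 5*Q**2)
G(k(w(0))) + (-69*(-13) - 4*16) = 5*(6*(3*(7 - 4*0)/(4*(-2 + 0))))**2 + (-69*(-13) - 4*16) = 5*(6*((3/4)*(7 + 0)/(-2)))**2 + (897 - 64) = 5*(6*((3/4)*(-1/2)*7))**2 + 833 = 5*(6*(-21/8))**2 + 833 = 5*(-63/4)**2 + 833 = 5*(3969/16) + 833 = 19845/16 + 833 = 33173/16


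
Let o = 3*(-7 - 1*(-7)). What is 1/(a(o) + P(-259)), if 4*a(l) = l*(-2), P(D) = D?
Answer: -1/259 ≈ -0.0038610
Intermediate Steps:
o = 0 (o = 3*(-7 + 7) = 3*0 = 0)
a(l) = -l/2 (a(l) = (l*(-2))/4 = (-2*l)/4 = -l/2)
1/(a(o) + P(-259)) = 1/(-½*0 - 259) = 1/(0 - 259) = 1/(-259) = -1/259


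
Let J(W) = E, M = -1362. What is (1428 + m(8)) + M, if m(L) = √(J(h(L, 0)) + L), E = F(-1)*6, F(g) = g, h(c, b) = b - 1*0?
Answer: 66 + √2 ≈ 67.414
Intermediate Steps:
h(c, b) = b (h(c, b) = b + 0 = b)
E = -6 (E = -1*6 = -6)
J(W) = -6
m(L) = √(-6 + L)
(1428 + m(8)) + M = (1428 + √(-6 + 8)) - 1362 = (1428 + √2) - 1362 = 66 + √2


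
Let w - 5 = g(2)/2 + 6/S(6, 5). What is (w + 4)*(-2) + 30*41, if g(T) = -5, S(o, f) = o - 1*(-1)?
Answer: 8507/7 ≈ 1215.3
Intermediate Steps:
S(o, f) = 1 + o (S(o, f) = o + 1 = 1 + o)
w = 47/14 (w = 5 + (-5/2 + 6/(1 + 6)) = 5 + (-5*1/2 + 6/7) = 5 + (-5/2 + 6*(1/7)) = 5 + (-5/2 + 6/7) = 5 - 23/14 = 47/14 ≈ 3.3571)
(w + 4)*(-2) + 30*41 = (47/14 + 4)*(-2) + 30*41 = (103/14)*(-2) + 1230 = -103/7 + 1230 = 8507/7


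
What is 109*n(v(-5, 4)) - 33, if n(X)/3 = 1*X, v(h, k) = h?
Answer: -1668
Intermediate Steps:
n(X) = 3*X (n(X) = 3*(1*X) = 3*X)
109*n(v(-5, 4)) - 33 = 109*(3*(-5)) - 33 = 109*(-15) - 33 = -1635 - 33 = -1668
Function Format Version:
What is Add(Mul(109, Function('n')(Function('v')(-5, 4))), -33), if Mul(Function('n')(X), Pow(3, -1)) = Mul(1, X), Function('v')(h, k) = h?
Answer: -1668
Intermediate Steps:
Function('n')(X) = Mul(3, X) (Function('n')(X) = Mul(3, Mul(1, X)) = Mul(3, X))
Add(Mul(109, Function('n')(Function('v')(-5, 4))), -33) = Add(Mul(109, Mul(3, -5)), -33) = Add(Mul(109, -15), -33) = Add(-1635, -33) = -1668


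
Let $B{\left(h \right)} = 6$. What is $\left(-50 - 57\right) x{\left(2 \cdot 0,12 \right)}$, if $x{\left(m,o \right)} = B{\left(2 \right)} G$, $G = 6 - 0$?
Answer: $-3852$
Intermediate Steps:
$G = 6$ ($G = 6 + 0 = 6$)
$x{\left(m,o \right)} = 36$ ($x{\left(m,o \right)} = 6 \cdot 6 = 36$)
$\left(-50 - 57\right) x{\left(2 \cdot 0,12 \right)} = \left(-50 - 57\right) 36 = \left(-107\right) 36 = -3852$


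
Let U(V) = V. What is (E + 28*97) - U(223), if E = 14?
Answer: 2507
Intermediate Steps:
(E + 28*97) - U(223) = (14 + 28*97) - 1*223 = (14 + 2716) - 223 = 2730 - 223 = 2507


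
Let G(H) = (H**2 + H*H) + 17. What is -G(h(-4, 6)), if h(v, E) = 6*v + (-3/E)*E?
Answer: -1475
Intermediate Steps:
h(v, E) = -3 + 6*v (h(v, E) = 6*v - 3 = -3 + 6*v)
G(H) = 17 + 2*H**2 (G(H) = (H**2 + H**2) + 17 = 2*H**2 + 17 = 17 + 2*H**2)
-G(h(-4, 6)) = -(17 + 2*(-3 + 6*(-4))**2) = -(17 + 2*(-3 - 24)**2) = -(17 + 2*(-27)**2) = -(17 + 2*729) = -(17 + 1458) = -1*1475 = -1475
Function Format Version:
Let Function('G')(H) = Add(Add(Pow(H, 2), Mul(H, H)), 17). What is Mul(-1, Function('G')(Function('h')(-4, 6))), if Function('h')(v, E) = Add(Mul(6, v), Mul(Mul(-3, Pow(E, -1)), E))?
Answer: -1475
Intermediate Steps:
Function('h')(v, E) = Add(-3, Mul(6, v)) (Function('h')(v, E) = Add(Mul(6, v), -3) = Add(-3, Mul(6, v)))
Function('G')(H) = Add(17, Mul(2, Pow(H, 2))) (Function('G')(H) = Add(Add(Pow(H, 2), Pow(H, 2)), 17) = Add(Mul(2, Pow(H, 2)), 17) = Add(17, Mul(2, Pow(H, 2))))
Mul(-1, Function('G')(Function('h')(-4, 6))) = Mul(-1, Add(17, Mul(2, Pow(Add(-3, Mul(6, -4)), 2)))) = Mul(-1, Add(17, Mul(2, Pow(Add(-3, -24), 2)))) = Mul(-1, Add(17, Mul(2, Pow(-27, 2)))) = Mul(-1, Add(17, Mul(2, 729))) = Mul(-1, Add(17, 1458)) = Mul(-1, 1475) = -1475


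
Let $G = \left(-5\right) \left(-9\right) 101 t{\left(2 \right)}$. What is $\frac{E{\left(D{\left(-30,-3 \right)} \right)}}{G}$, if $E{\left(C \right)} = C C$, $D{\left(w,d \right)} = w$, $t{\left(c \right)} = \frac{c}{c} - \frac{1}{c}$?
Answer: $\frac{40}{101} \approx 0.39604$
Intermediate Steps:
$t{\left(c \right)} = 1 - \frac{1}{c}$
$G = \frac{4545}{2}$ ($G = \left(-5\right) \left(-9\right) 101 \frac{-1 + 2}{2} = 45 \cdot 101 \cdot \frac{1}{2} \cdot 1 = 4545 \cdot \frac{1}{2} = \frac{4545}{2} \approx 2272.5$)
$E{\left(C \right)} = C^{2}$
$\frac{E{\left(D{\left(-30,-3 \right)} \right)}}{G} = \frac{\left(-30\right)^{2}}{\frac{4545}{2}} = 900 \cdot \frac{2}{4545} = \frac{40}{101}$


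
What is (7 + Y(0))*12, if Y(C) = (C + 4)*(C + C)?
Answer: 84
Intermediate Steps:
Y(C) = 2*C*(4 + C) (Y(C) = (4 + C)*(2*C) = 2*C*(4 + C))
(7 + Y(0))*12 = (7 + 2*0*(4 + 0))*12 = (7 + 2*0*4)*12 = (7 + 0)*12 = 7*12 = 84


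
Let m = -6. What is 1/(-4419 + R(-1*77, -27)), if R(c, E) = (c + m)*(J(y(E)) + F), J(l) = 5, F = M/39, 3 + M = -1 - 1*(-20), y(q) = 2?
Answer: -39/189854 ≈ -0.00020542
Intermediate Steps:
M = 16 (M = -3 + (-1 - 1*(-20)) = -3 + (-1 + 20) = -3 + 19 = 16)
F = 16/39 ≈ 0.41026
R(c, E) = -422/13 + 211*c/39 (R(c, E) = (c - 6)*(5 + 16/39) = (-6 + c)*(211/39) = -422/13 + 211*c/39)
1/(-4419 + R(-1*77, -27)) = 1/(-4419 + (-422/13 + 211*(-1*77)/39)) = 1/(-4419 + (-422/13 + (211/39)*(-77))) = 1/(-4419 + (-422/13 - 16247/39)) = 1/(-4419 - 17513/39) = 1/(-189854/39) = -39/189854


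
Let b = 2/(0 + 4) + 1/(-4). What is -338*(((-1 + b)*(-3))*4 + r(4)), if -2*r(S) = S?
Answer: -2366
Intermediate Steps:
r(S) = -S/2
b = ¼ (b = 2/4 + 1*(-¼) = 2*(¼) - ¼ = ½ - ¼ = ¼ ≈ 0.25000)
-338*(((-1 + b)*(-3))*4 + r(4)) = -338*(((-1 + ¼)*(-3))*4 - ½*4) = -338*(-¾*(-3)*4 - 2) = -338*((9/4)*4 - 2) = -338*(9 - 2) = -338*7 = -2366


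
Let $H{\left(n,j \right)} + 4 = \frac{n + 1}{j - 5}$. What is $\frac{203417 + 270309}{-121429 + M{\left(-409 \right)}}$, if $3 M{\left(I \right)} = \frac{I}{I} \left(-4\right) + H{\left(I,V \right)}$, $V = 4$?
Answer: $- \frac{1421178}{363887} \approx -3.9055$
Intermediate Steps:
$H{\left(n,j \right)} = -4 + \frac{1 + n}{-5 + j}$ ($H{\left(n,j \right)} = -4 + \frac{n + 1}{j - 5} = -4 + \frac{1 + n}{-5 + j}$)
$M{\left(I \right)} = -3 - \frac{I}{3}$ ($M{\left(I \right)} = \frac{\frac{I}{I} \left(-4\right) + \frac{21 + I - 16}{-5 + 4}}{3} = \frac{1 \left(-4\right) + \frac{21 + I - 16}{-1}}{3} = \frac{-4 - \left(5 + I\right)}{3} = \frac{-9 - I}{3} = -3 - \frac{I}{3}$)
$\frac{203417 + 270309}{-121429 + M{\left(-409 \right)}} = \frac{203417 + 270309}{-121429 - - \frac{400}{3}} = \frac{473726}{-121429 + \left(-3 + \frac{409}{3}\right)} = \frac{473726}{-121429 + \frac{400}{3}} = \frac{473726}{- \frac{363887}{3}} = 473726 \left(- \frac{3}{363887}\right) = - \frac{1421178}{363887}$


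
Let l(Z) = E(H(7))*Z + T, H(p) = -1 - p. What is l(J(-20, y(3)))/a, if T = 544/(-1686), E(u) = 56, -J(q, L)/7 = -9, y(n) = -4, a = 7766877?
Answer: 2973832/6547477311 ≈ 0.00045419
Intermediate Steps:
J(q, L) = 63 (J(q, L) = -7*(-9) = 63)
T = -272/843 (T = 544*(-1/1686) = -272/843 ≈ -0.32266)
l(Z) = -272/843 + 56*Z (l(Z) = 56*Z - 272/843 = -272/843 + 56*Z)
l(J(-20, y(3)))/a = (-272/843 + 56*63)/7766877 = (-272/843 + 3528)*(1/7766877) = (2973832/843)*(1/7766877) = 2973832/6547477311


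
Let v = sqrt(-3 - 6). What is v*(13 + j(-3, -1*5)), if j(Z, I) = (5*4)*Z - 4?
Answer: -153*I ≈ -153.0*I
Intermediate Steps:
j(Z, I) = -4 + 20*Z (j(Z, I) = 20*Z - 4 = -4 + 20*Z)
v = 3*I (v = sqrt(-9) = 3*I ≈ 3.0*I)
v*(13 + j(-3, -1*5)) = (3*I)*(13 + (-4 + 20*(-3))) = (3*I)*(13 + (-4 - 60)) = (3*I)*(13 - 64) = (3*I)*(-51) = -153*I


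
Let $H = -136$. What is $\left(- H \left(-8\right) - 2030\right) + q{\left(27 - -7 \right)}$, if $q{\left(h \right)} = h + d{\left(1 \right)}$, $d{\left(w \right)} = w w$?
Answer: $-3083$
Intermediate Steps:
$d{\left(w \right)} = w^{2}$
$q{\left(h \right)} = 1 + h$ ($q{\left(h \right)} = h + 1^{2} = h + 1 = 1 + h$)
$\left(- H \left(-8\right) - 2030\right) + q{\left(27 - -7 \right)} = \left(\left(-1\right) \left(-136\right) \left(-8\right) - 2030\right) + \left(1 + \left(27 - -7\right)\right) = \left(136 \left(-8\right) - 2030\right) + \left(1 + \left(27 + 7\right)\right) = \left(-1088 - 2030\right) + \left(1 + 34\right) = -3118 + 35 = -3083$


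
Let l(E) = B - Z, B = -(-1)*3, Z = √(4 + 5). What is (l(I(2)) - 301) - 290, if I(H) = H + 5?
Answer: -591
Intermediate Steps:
Z = 3 (Z = √9 = 3)
I(H) = 5 + H
B = 3 (B = -1*(-3) = 3)
l(E) = 0 (l(E) = 3 - 1*3 = 3 - 3 = 0)
(l(I(2)) - 301) - 290 = (0 - 301) - 290 = -301 - 290 = -591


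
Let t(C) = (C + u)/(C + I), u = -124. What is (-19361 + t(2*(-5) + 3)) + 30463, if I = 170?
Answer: 1809495/163 ≈ 11101.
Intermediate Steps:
t(C) = (-124 + C)/(170 + C) (t(C) = (C - 124)/(C + 170) = (-124 + C)/(170 + C))
(-19361 + t(2*(-5) + 3)) + 30463 = (-19361 + (-124 + (2*(-5) + 3))/(170 + (2*(-5) + 3))) + 30463 = (-19361 + (-124 + (-10 + 3))/(170 + (-10 + 3))) + 30463 = (-19361 + (-124 - 7)/(170 - 7)) + 30463 = (-19361 - 131/163) + 30463 = -3155974/163 + 30463 = 1809495/163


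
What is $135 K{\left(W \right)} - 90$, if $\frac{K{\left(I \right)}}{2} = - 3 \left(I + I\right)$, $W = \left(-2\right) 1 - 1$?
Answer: $4770$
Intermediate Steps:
$W = -3$ ($W = -2 - 1 = -3$)
$K{\left(I \right)} = - 12 I$ ($K{\left(I \right)} = 2 \left(- 3 \left(I + I\right)\right) = 2 \left(- 3 \cdot 2 I\right) = 2 \left(- 6 I\right) = - 12 I$)
$135 K{\left(W \right)} - 90 = 135 \left(\left(-12\right) \left(-3\right)\right) - 90 = 135 \cdot 36 - 90 = 4860 - 90 = 4770$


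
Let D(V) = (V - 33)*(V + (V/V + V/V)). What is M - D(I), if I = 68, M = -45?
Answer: -2495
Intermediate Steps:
D(V) = (-33 + V)*(2 + V) (D(V) = (-33 + V)*(V + (1 + 1)) = (-33 + V)*(V + 2) = (-33 + V)*(2 + V))
M - D(I) = -45 - (-66 + 68² - 31*68) = -45 - (-66 + 4624 - 2108) = -45 - 1*2450 = -45 - 2450 = -2495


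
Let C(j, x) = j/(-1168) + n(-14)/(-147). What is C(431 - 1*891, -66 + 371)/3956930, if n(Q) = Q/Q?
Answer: 16613/169847263320 ≈ 9.7811e-8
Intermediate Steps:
n(Q) = 1
C(j, x) = -1/147 - j/1168 (C(j, x) = j/(-1168) + 1/(-147) = j*(-1/1168) + 1*(-1/147) = -j/1168 - 1/147 = -1/147 - j/1168)
C(431 - 1*891, -66 + 371)/3956930 = (-1/147 - (431 - 1*891)/1168)/3956930 = (-1/147 - (431 - 891)/1168)*(1/3956930) = (-1/147 - 1/1168*(-460))*(1/3956930) = (-1/147 + 115/292)*(1/3956930) = (16613/42924)*(1/3956930) = 16613/169847263320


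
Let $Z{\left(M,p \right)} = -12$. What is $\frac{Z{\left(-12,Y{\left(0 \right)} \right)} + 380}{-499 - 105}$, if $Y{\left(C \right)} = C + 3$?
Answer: $- \frac{92}{151} \approx -0.60927$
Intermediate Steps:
$Y{\left(C \right)} = 3 + C$
$\frac{Z{\left(-12,Y{\left(0 \right)} \right)} + 380}{-499 - 105} = \frac{-12 + 380}{-499 - 105} = \frac{368}{-604} = 368 \left(- \frac{1}{604}\right) = - \frac{92}{151}$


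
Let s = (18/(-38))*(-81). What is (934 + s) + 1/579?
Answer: 10697044/11001 ≈ 972.37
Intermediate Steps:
s = 729/19 (s = (18*(-1/38))*(-81) = -9/19*(-81) = 729/19 ≈ 38.368)
(934 + s) + 1/579 = (934 + 729/19) + 1/579 = 18475/19 + 1/579 = 10697044/11001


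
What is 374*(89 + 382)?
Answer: 176154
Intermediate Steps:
374*(89 + 382) = 374*471 = 176154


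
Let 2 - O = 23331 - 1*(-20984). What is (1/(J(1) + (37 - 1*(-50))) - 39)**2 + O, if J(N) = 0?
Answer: -323899433/7569 ≈ -42793.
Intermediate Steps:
O = -44313 (O = 2 - (23331 - 1*(-20984)) = 2 - (23331 + 20984) = 2 - 1*44315 = 2 - 44315 = -44313)
(1/(J(1) + (37 - 1*(-50))) - 39)**2 + O = (1/(0 + (37 - 1*(-50))) - 39)**2 - 44313 = (1/(0 + (37 + 50)) - 39)**2 - 44313 = (1/(0 + 87) - 39)**2 - 44313 = (1/87 - 39)**2 - 44313 = (-3392/87)**2 - 44313 = 11505664/7569 - 44313 = -323899433/7569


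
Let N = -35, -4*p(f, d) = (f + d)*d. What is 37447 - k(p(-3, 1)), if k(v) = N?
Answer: 37482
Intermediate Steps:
p(f, d) = -d*(d + f)/4 (p(f, d) = -(f + d)*d/4 = -(d + f)*d/4 = -d*(d + f)/4)
k(v) = -35
37447 - k(p(-3, 1)) = 37447 - 1*(-35) = 37447 + 35 = 37482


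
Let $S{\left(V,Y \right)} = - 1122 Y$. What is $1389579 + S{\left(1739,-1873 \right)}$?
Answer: $3491085$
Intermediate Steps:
$1389579 + S{\left(1739,-1873 \right)} = 1389579 - -2101506 = 1389579 + 2101506 = 3491085$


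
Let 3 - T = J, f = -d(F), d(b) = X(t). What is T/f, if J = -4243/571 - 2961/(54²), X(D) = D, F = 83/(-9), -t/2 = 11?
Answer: 2117603/4070088 ≈ 0.52028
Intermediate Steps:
t = -22 (t = -2*11 = -22)
F = -83/9 (F = 83*(-⅑) = -83/9 ≈ -9.2222)
d(b) = -22
J = -1562591/185004 (J = -4243*1/571 - 2961/2916 = -4243/571 - 2961*1/2916 = -4243/571 - 329/324 = -1562591/185004 ≈ -8.4463)
f = 22 (f = -1*(-22) = 22)
T = 2117603/185004 (T = 3 - 1*(-1562591/185004) = 3 + 1562591/185004 = 2117603/185004 ≈ 11.446)
T/f = (2117603/185004)/22 = (2117603/185004)*(1/22) = 2117603/4070088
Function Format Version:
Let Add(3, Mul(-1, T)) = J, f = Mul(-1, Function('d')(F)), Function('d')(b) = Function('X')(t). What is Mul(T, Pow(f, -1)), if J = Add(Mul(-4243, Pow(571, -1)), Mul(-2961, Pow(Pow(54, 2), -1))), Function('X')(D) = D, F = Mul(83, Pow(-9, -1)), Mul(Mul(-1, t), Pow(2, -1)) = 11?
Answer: Rational(2117603, 4070088) ≈ 0.52028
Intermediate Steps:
t = -22 (t = Mul(-2, 11) = -22)
F = Rational(-83, 9) (F = Mul(83, Rational(-1, 9)) = Rational(-83, 9) ≈ -9.2222)
Function('d')(b) = -22
J = Rational(-1562591, 185004) (J = Add(Mul(-4243, Rational(1, 571)), Mul(-2961, Pow(2916, -1))) = Add(Rational(-4243, 571), Mul(-2961, Rational(1, 2916))) = Add(Rational(-4243, 571), Rational(-329, 324)) = Rational(-1562591, 185004) ≈ -8.4463)
f = 22 (f = Mul(-1, -22) = 22)
T = Rational(2117603, 185004) (T = Add(3, Mul(-1, Rational(-1562591, 185004))) = Add(3, Rational(1562591, 185004)) = Rational(2117603, 185004) ≈ 11.446)
Mul(T, Pow(f, -1)) = Mul(Rational(2117603, 185004), Pow(22, -1)) = Mul(Rational(2117603, 185004), Rational(1, 22)) = Rational(2117603, 4070088)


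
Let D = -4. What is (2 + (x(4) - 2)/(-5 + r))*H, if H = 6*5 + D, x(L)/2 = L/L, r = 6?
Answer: 52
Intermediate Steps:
x(L) = 2 (x(L) = 2*(L/L) = 2*1 = 2)
H = 26 (H = 6*5 - 4 = 30 - 4 = 26)
(2 + (x(4) - 2)/(-5 + r))*H = (2 + (2 - 2)/(-5 + 6))*26 = (2 + 0/1)*26 = (2 + 0*1)*26 = (2 + 0)*26 = 2*26 = 52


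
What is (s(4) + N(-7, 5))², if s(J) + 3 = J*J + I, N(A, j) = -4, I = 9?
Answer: 324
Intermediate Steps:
s(J) = 6 + J² (s(J) = -3 + (J*J + 9) = -3 + (J² + 9) = -3 + (9 + J²) = 6 + J²)
(s(4) + N(-7, 5))² = ((6 + 4²) - 4)² = ((6 + 16) - 4)² = (22 - 4)² = 18² = 324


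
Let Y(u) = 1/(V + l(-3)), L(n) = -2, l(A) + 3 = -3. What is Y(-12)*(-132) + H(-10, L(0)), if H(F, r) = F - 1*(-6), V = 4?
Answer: 62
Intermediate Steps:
l(A) = -6 (l(A) = -3 - 3 = -6)
H(F, r) = 6 + F (H(F, r) = F + 6 = 6 + F)
Y(u) = -1/2 (Y(u) = 1/(4 - 6) = 1/(-2) = -1/2)
Y(-12)*(-132) + H(-10, L(0)) = -1/2*(-132) + (6 - 10) = 66 - 4 = 62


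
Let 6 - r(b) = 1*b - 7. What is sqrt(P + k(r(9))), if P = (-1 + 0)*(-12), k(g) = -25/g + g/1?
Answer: sqrt(39)/2 ≈ 3.1225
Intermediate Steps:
r(b) = 13 - b (r(b) = 6 - (1*b - 7) = 6 - (b - 7) = 6 - (-7 + b) = 6 + (7 - b) = 13 - b)
k(g) = g - 25/g (k(g) = -25/g + g*1 = -25/g + g = g - 25/g)
P = 12 (P = -1*(-12) = 12)
sqrt(P + k(r(9))) = sqrt(12 + ((13 - 1*9) - 25/(13 - 1*9))) = sqrt(12 + ((13 - 9) - 25/(13 - 9))) = sqrt(12 + (4 - 25/4)) = sqrt(12 - 9/4) = sqrt(39/4) = sqrt(39)/2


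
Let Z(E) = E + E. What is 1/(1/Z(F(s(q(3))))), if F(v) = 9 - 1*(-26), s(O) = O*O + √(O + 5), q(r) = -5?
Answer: 70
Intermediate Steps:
s(O) = O² + √(5 + O)
F(v) = 35 (F(v) = 9 + 26 = 35)
Z(E) = 2*E
1/(1/Z(F(s(q(3))))) = 1/(1/(2*35)) = 1/(1/70) = 70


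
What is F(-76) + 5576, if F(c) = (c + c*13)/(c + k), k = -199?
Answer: 1534464/275 ≈ 5579.9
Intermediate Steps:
F(c) = 14*c/(-199 + c) (F(c) = (c + c*13)/(c - 199) = (c + 13*c)/(-199 + c) = (14*c)/(-199 + c) = 14*c/(-199 + c))
F(-76) + 5576 = 14*(-76)/(-199 - 76) + 5576 = 14*(-76)/(-275) + 5576 = 14*(-76)*(-1/275) + 5576 = 1064/275 + 5576 = 1534464/275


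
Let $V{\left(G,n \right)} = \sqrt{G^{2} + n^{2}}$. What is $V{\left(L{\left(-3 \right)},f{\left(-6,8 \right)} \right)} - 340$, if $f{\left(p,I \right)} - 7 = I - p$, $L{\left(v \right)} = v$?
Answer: $-340 + 15 \sqrt{2} \approx -318.79$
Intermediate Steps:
$f{\left(p,I \right)} = 7 + I - p$ ($f{\left(p,I \right)} = 7 + \left(I - p\right) = 7 + I - p$)
$V{\left(L{\left(-3 \right)},f{\left(-6,8 \right)} \right)} - 340 = \sqrt{\left(-3\right)^{2} + \left(7 + 8 - -6\right)^{2}} - 340 = \sqrt{9 + \left(7 + 8 + 6\right)^{2}} - 340 = \sqrt{9 + 21^{2}} - 340 = \sqrt{9 + 441} - 340 = \sqrt{450} - 340 = 15 \sqrt{2} - 340 = -340 + 15 \sqrt{2}$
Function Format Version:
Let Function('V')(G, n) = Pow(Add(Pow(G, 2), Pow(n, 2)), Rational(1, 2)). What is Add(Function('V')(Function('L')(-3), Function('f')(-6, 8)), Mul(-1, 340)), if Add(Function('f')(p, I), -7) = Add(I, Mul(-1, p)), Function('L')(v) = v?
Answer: Add(-340, Mul(15, Pow(2, Rational(1, 2)))) ≈ -318.79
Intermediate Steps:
Function('f')(p, I) = Add(7, I, Mul(-1, p)) (Function('f')(p, I) = Add(7, Add(I, Mul(-1, p))) = Add(7, I, Mul(-1, p)))
Add(Function('V')(Function('L')(-3), Function('f')(-6, 8)), Mul(-1, 340)) = Add(Pow(Add(Pow(-3, 2), Pow(Add(7, 8, Mul(-1, -6)), 2)), Rational(1, 2)), Mul(-1, 340)) = Add(Pow(Add(9, Pow(Add(7, 8, 6), 2)), Rational(1, 2)), -340) = Add(Pow(Add(9, Pow(21, 2)), Rational(1, 2)), -340) = Add(Pow(Add(9, 441), Rational(1, 2)), -340) = Add(Pow(450, Rational(1, 2)), -340) = Add(Mul(15, Pow(2, Rational(1, 2))), -340) = Add(-340, Mul(15, Pow(2, Rational(1, 2))))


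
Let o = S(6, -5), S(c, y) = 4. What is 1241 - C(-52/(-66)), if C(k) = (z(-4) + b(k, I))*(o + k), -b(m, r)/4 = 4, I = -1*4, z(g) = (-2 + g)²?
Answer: 37793/33 ≈ 1145.2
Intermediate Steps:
I = -4
b(m, r) = -16 (b(m, r) = -4*4 = -16)
o = 4
C(k) = 80 + 20*k (C(k) = ((-2 - 4)² - 16)*(4 + k) = ((-6)² - 16)*(4 + k) = (36 - 16)*(4 + k) = 20*(4 + k) = 80 + 20*k)
1241 - C(-52/(-66)) = 1241 - (80 + 20*(-52/(-66))) = 1241 - (80 + 20*(-52*(-1/66))) = 1241 - (80 + 20*(26/33)) = 1241 - (80 + 520/33) = 1241 - 1*3160/33 = 1241 - 3160/33 = 37793/33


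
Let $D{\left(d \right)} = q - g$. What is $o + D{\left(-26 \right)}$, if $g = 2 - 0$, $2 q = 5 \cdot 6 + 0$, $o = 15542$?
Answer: $15555$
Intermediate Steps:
$q = 15$ ($q = \frac{5 \cdot 6 + 0}{2} = \frac{30 + 0}{2} = \frac{1}{2} \cdot 30 = 15$)
$g = 2$ ($g = 2 + 0 = 2$)
$D{\left(d \right)} = 13$ ($D{\left(d \right)} = 15 - 2 = 13$)
$o + D{\left(-26 \right)} = 15542 + 13 = 15555$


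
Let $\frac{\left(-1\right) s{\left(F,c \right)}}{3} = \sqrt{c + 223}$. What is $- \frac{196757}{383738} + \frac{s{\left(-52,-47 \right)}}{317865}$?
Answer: $- \frac{196757}{383738} - \frac{4 \sqrt{11}}{105955} \approx -0.51286$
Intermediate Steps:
$s{\left(F,c \right)} = - 3 \sqrt{223 + c}$ ($s{\left(F,c \right)} = - 3 \sqrt{c + 223} = - 3 \sqrt{223 + c}$)
$- \frac{196757}{383738} + \frac{s{\left(-52,-47 \right)}}{317865} = - \frac{196757}{383738} + \frac{\left(-3\right) \sqrt{223 - 47}}{317865} = \left(-196757\right) \frac{1}{383738} + - 3 \sqrt{176} \cdot \frac{1}{317865} = - \frac{196757}{383738} + - 3 \cdot 4 \sqrt{11} \cdot \frac{1}{317865} = - \frac{196757}{383738} + - 12 \sqrt{11} \cdot \frac{1}{317865} = - \frac{196757}{383738} - \frac{4 \sqrt{11}}{105955}$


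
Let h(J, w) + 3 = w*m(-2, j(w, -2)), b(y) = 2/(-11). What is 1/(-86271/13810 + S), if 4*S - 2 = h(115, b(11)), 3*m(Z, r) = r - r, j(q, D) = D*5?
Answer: -27620/179447 ≈ -0.15392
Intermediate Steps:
b(y) = -2/11 (b(y) = 2*(-1/11) = -2/11)
j(q, D) = 5*D
m(Z, r) = 0 (m(Z, r) = (r - r)/3 = (⅓)*0 = 0)
h(J, w) = -3 (h(J, w) = -3 + w*0 = -3 + 0 = -3)
S = -¼ (S = ½ + (¼)*(-3) = ½ - ¾ = -¼ ≈ -0.25000)
1/(-86271/13810 + S) = 1/(-86271/13810 - ¼) = 1/(-179447/27620) = -27620/179447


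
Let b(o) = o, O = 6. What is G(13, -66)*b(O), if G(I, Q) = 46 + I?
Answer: 354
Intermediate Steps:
G(13, -66)*b(O) = (46 + 13)*6 = 59*6 = 354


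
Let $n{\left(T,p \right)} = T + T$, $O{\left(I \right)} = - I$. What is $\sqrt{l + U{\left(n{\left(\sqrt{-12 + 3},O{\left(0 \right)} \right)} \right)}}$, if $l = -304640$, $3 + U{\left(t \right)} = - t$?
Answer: $\sqrt{-304643 - 6 i} \approx 0.005 - 551.94 i$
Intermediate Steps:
$n{\left(T,p \right)} = 2 T$
$U{\left(t \right)} = -3 - t$
$\sqrt{l + U{\left(n{\left(\sqrt{-12 + 3},O{\left(0 \right)} \right)} \right)}} = \sqrt{-304640 - \left(3 + 2 \sqrt{-12 + 3}\right)} = \sqrt{-304640 - \left(3 + 2 \sqrt{-9}\right)} = \sqrt{-304640 - \left(3 + 2 \cdot 3 i\right)} = \sqrt{-304640 - \left(3 + 6 i\right)} = \sqrt{-304643 - 6 i}$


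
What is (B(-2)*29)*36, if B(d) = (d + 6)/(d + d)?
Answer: -1044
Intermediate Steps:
B(d) = (6 + d)/(2*d) (B(d) = (6 + d)/((2*d)) = (6 + d)*(1/(2*d)) = (6 + d)/(2*d))
(B(-2)*29)*36 = (((½)*(6 - 2)/(-2))*29)*36 = (((½)*(-½)*4)*29)*36 = -1*29*36 = -29*36 = -1044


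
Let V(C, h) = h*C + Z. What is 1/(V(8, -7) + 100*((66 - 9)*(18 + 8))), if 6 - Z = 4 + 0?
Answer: 1/148146 ≈ 6.7501e-6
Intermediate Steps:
Z = 2 (Z = 6 - (4 + 0) = 6 - 1*4 = 6 - 4 = 2)
V(C, h) = 2 + C*h (V(C, h) = h*C + 2 = C*h + 2 = 2 + C*h)
1/(V(8, -7) + 100*((66 - 9)*(18 + 8))) = 1/((2 + 8*(-7)) + 100*((66 - 9)*(18 + 8))) = 1/((2 - 56) + 100*(57*26)) = 1/(-54 + 100*1482) = 1/(-54 + 148200) = 1/148146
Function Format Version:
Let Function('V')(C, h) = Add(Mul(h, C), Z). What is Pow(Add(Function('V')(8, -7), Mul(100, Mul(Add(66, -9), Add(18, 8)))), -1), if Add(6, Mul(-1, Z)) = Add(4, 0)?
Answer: Rational(1, 148146) ≈ 6.7501e-6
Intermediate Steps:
Z = 2 (Z = Add(6, Mul(-1, Add(4, 0))) = Add(6, Mul(-1, 4)) = Add(6, -4) = 2)
Function('V')(C, h) = Add(2, Mul(C, h)) (Function('V')(C, h) = Add(Mul(h, C), 2) = Add(Mul(C, h), 2) = Add(2, Mul(C, h)))
Pow(Add(Function('V')(8, -7), Mul(100, Mul(Add(66, -9), Add(18, 8)))), -1) = Pow(Add(Add(2, Mul(8, -7)), Mul(100, Mul(Add(66, -9), Add(18, 8)))), -1) = Pow(Add(Add(2, -56), Mul(100, Mul(57, 26))), -1) = Pow(Add(-54, Mul(100, 1482)), -1) = Pow(Add(-54, 148200), -1) = Pow(148146, -1) = Rational(1, 148146)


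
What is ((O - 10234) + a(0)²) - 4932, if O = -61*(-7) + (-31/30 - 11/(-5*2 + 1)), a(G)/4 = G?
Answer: -1326493/90 ≈ -14739.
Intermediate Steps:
a(G) = 4*G
O = 38447/90 (O = 427 + (-31*1/30 - 11/(-10 + 1)) = 427 + (-31/30 - 11/(-9)) = 427 + (-31/30 - 11*(-⅑)) = 427 + (-31/30 + 11/9) = 427 + 17/90 = 38447/90 ≈ 427.19)
((O - 10234) + a(0)²) - 4932 = ((38447/90 - 10234) + (4*0)²) - 4932 = (-882613/90 + 0²) - 4932 = (-882613/90 + 0) - 4932 = -882613/90 - 4932 = -1326493/90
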